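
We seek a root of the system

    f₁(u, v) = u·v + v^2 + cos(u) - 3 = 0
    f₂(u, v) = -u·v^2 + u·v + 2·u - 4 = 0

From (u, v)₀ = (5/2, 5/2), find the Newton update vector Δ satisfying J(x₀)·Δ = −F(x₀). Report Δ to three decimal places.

(-4.104, -0.119)

At (5/2, 5/2): F = (8.69886, -8.375).
Jacobian J = [[v - sin(u), u + 2·v], [-v^2 + v + 2, -2·u·v + u]].
At the point, J = [[1.90153, 7.500], [-1.750, -10.000]] (det J = -5.89028).
Solving J·Δ = −F gives Δ = (-4.104, -0.119).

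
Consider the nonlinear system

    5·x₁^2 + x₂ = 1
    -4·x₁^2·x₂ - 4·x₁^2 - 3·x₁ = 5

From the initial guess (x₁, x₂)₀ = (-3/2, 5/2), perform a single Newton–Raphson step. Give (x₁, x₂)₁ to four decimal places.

At (-3/2, 5/2): F = (12.7500, -32.0000).
Jacobian J = [[10·x₁, 1], [-8·x₁·x₂ - 8·x₁ - 3, -4·x₁^2]].
At the point, J = [[-15.0000, 1.0000], [39.0000, -9.0000]] (det J = 96.0000).
Solving J·Δ = −F gives Δ = (0.8620, 0.1797).
Then the next iterate is (x₁, x₂)₁ = (-0.6380, 2.6797).

(-0.6380, 2.6797)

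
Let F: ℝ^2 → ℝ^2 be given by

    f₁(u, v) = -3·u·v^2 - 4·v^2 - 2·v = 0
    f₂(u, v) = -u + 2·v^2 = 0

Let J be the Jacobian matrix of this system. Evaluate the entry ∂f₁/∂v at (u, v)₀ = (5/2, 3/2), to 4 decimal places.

∂f₁/∂v = -6·u·v - 8·v - 2.
At (5/2, 3/2) this is -36.5000.

-36.5000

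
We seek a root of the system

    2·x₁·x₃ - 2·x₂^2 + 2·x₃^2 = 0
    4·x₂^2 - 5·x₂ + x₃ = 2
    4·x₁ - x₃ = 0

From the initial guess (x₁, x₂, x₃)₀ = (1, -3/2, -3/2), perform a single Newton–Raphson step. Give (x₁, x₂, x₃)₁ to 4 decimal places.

At (1, -3/2, -3/2): F = (-3.0000, 13.0000, 5.5000).
Jacobian J = [[2·x₃, -4·x₂, 2·x₁ + 4·x₃], [0, 8·x₂ - 5, 1], [4, 0, -1]].
At the point, J = [[-3.0000, 6.0000, -4.0000], [0.0000, -17.0000, 1.0000], [4.0000, 0.0000, -1.0000]] (det J = -299.0000).
Solving J·Δ = −F gives Δ = (-1.0502, 0.8411, 1.2993).
Then the next iterate is (x₁, x₂, x₃)₁ = (-0.0502, -0.6589, -0.2007).

(-0.0502, -0.6589, -0.2007)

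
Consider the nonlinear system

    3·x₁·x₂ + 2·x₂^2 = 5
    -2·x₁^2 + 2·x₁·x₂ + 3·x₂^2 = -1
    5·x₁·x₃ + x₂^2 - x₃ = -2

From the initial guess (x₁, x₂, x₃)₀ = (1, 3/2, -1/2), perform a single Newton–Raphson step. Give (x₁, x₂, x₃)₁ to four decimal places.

At (1, 3/2, -1/2): F = (4.0000, 8.7500, 2.2500).
Jacobian J = [[3·x₂, 3·x₁ + 4·x₂, 0], [-4·x₁ + 2·x₂, 2·x₁ + 6·x₂, 0], [5·x₃, 2·x₂, 5·x₁ - 1]].
At the point, J = [[4.5000, 9.0000, 0.0000], [-1.0000, 11.0000, 0.0000], [-2.5000, 3.0000, 4.0000]] (det J = 234.0000).
Solving J·Δ = −F gives Δ = (0.5940, -0.7415, 0.3649).
Then the next iterate is (x₁, x₂, x₃)₁ = (1.5940, 0.7585, -0.1351).

(1.5940, 0.7585, -0.1351)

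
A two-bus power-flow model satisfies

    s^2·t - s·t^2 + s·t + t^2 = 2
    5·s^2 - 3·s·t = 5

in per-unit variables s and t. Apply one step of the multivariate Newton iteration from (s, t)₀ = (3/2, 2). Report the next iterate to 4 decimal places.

(1.1759, 0.7407)

At (3/2, 2): F = (3.5000, -2.7500).
Jacobian J = [[2·s·t - t^2 + t, s^2 - 2·s·t + s + 2·t], [10·s - 3·t, -3·s]].
At the point, J = [[4.0000, 1.7500], [9.0000, -4.5000]] (det J = -33.7500).
Solving J·Δ = −F gives Δ = (-0.3241, -1.2593).
Then the next iterate is (s, t)₁ = (1.1759, 0.7407).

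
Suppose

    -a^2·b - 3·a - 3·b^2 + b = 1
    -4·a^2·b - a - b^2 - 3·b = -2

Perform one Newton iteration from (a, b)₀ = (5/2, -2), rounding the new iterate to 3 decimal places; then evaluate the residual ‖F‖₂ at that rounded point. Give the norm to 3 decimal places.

8.965

At (5/2, -2): F = (-10.000, 51.500).
Jacobian J = [[-2·a·b - 3, -a^2 - 6·b + 1], [-8·a·b - 1, -4·a^2 - 2·b - 3]].
At the point, J = [[7.000, 6.750], [39.000, -24.000]] (det J = -431.250).
Solving J·Δ = −F gives Δ = (-0.250, 1.740).
Then the next iterate is (a, b)₁ = (2.250, -0.260).
Re-evaluating at (2.250, -0.260): F = (-6.89655, 5.72740), so ‖F‖₂ = 8.965.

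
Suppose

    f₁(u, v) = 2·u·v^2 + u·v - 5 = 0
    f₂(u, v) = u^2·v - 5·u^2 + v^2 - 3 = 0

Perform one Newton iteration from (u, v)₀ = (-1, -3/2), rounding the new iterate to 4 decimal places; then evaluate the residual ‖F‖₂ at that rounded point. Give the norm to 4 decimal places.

At (-1, -3/2): F = (-8.0000, -7.2500).
Jacobian J = [[2·v^2 + v, 4·u·v + u], [2·u·v - 10·u, u^2 + 2·v]].
At the point, J = [[3.0000, 5.0000], [13.0000, -2.0000]] (det J = -71.0000).
Solving J·Δ = −F gives Δ = (0.7359, 1.1585).
Then the next iterate is (u, v)₁ = (-0.2641, -0.3415).
Re-evaluating at (-0.2641, -0.3415): F = (-4.971410, -3.255941), so ‖F‖₂ = 5.9427.

5.9427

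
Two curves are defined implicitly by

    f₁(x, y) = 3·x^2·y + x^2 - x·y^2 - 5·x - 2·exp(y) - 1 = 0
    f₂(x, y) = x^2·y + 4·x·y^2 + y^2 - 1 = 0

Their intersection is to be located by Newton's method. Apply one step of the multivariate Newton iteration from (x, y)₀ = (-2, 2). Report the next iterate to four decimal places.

At (-2, 2): F = (30.221888, -21.0000).
Jacobian J = [[6·x·y + 2·x - y^2 - 5, 3·x^2 - 2·x·y - 2·exp(y)], [2·x·y + 4·y^2, x^2 + 8·x·y + 2·y]].
At the point, J = [[-37.0000, 5.221888], [8.0000, -24.0000]] (det J = 846.224898).
Solving J·Δ = −F gives Δ = (0.7275, -0.6325).
Then the next iterate is (x, y)₁ = (-1.2725, 1.3675).

(-1.2725, 1.3675)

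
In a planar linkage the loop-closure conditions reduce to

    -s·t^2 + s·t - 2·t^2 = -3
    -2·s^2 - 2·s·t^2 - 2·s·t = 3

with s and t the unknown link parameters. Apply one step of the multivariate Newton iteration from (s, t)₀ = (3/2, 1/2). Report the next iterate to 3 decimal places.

At (3/2, 1/2): F = (2.875, -9.750).
Jacobian J = [[-t^2 + t, -2·s·t + s - 4·t], [-4·s - 2·t^2 - 2·t, -4·s·t - 2·s]].
At the point, J = [[0.250, -2.000], [-7.500, -6.000]] (det J = -16.500).
Solving J·Δ = −F gives Δ = (-2.227, 1.159).
Then the next iterate is (s, t)₁ = (-0.727, 1.659).

(-0.727, 1.659)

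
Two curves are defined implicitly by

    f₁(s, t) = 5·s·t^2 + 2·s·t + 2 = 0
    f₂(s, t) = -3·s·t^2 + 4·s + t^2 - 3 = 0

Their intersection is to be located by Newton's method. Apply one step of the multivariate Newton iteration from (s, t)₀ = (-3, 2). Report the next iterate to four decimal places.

(-0.3380, 1.9074)

At (-3, 2): F = (-70.0000, 25.0000).
Jacobian J = [[5·t^2 + 2·t, 10·s·t + 2·s], [-3·t^2 + 4, -6·s·t + 2·t]].
At the point, J = [[24.0000, -66.0000], [-8.0000, 40.0000]] (det J = 432.0000).
Solving J·Δ = −F gives Δ = (2.6620, -0.0926).
Then the next iterate is (s, t)₁ = (-0.3380, 1.9074).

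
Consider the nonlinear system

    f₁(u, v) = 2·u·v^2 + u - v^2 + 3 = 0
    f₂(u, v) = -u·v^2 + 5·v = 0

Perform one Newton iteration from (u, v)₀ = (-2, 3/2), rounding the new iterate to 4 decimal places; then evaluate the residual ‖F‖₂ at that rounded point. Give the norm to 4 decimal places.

At (-2, 3/2): F = (-10.2500, 12.0000).
Jacobian J = [[2·v^2 + 1, 4·u·v - 2·v], [-v^2, -2·u·v + 5]].
At the point, J = [[5.5000, -15.0000], [-2.2500, 11.0000]] (det J = 26.7500).
Solving J·Δ = −F gives Δ = (-2.5140, -1.6051).
Then the next iterate is (u, v)₁ = (-4.5140, -0.1051).
Re-evaluating at (-4.5140, -0.1051): F = (-1.624769, -0.475638), so ‖F‖₂ = 1.6930.

1.6930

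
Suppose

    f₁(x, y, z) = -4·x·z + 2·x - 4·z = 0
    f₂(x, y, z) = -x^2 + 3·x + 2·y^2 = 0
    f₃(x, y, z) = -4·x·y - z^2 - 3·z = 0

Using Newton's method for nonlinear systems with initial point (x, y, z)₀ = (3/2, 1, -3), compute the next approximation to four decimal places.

At (3/2, 1, -3): F = (33.0000, 4.2500, -6.0000).
Jacobian J = [[-4·z + 2, 0, -4·x - 4], [-2·x + 3, 4·y, 0], [-4·y, -4·x, -2·z - 3]].
At the point, J = [[14.0000, 0.0000, -10.0000], [0.0000, 4.0000, 0.0000], [-4.0000, -6.0000, 3.0000]] (det J = 8.0000).
Solving J·Δ = −F gives Δ = (-51.3750, -1.0625, -68.6250).
Then the next iterate is (x, y, z)₁ = (-49.8750, -0.0625, -71.6250).

(-49.8750, -0.0625, -71.6250)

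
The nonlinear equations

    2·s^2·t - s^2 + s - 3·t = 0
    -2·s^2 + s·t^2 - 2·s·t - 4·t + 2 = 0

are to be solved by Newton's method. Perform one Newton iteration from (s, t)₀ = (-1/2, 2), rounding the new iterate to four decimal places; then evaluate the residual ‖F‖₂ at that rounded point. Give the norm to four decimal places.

3.6602

At (-1/2, 2): F = (-5.7500, -6.5000).
Jacobian J = [[4·s·t - 2·s + 1, 2·s^2 - 3], [-4·s + t^2 - 2·t, 2·s·t - 2·s - 4]].
At the point, J = [[-2.0000, -2.5000], [2.0000, -5.0000]] (det J = 15.0000).
Solving J·Δ = −F gives Δ = (-0.8333, -1.6333).
Then the next iterate is (s, t)₁ = (-1.3333, 0.3667).
Re-evaluating at (-1.3333, 0.3667): F = (-2.907332, -2.223623), so ‖F‖₂ = 3.6602.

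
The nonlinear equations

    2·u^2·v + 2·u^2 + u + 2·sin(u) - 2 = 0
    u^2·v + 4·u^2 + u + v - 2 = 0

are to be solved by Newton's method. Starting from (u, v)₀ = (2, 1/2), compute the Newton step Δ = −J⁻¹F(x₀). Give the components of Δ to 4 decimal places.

(-0.8656, -0.4108)

At (2, 1/2): F = (13.818595, 18.5000).
Jacobian J = [[4·u·v + 4·u + 2·cos(u) + 1, 2·u^2], [2·u·v + 8·u + 1, u^2 + 1]].
At the point, J = [[12.167706, 8.0000], [19.0000, 5.0000]] (det J = -91.161468).
Solving J·Δ = −F gives Δ = (-0.8656, -0.4108).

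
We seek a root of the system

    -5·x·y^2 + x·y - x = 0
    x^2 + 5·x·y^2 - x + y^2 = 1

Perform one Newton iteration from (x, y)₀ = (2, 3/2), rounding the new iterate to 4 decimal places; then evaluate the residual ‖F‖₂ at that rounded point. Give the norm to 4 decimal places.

9.4276

At (2, 3/2): F = (-21.5000, 25.7500).
Jacobian J = [[-5·y^2 + y - 1, -10·x·y + x], [2·x + 5·y^2 - 1, 10·x·y + 2·y]].
At the point, J = [[-10.7500, -28.0000], [14.2500, 33.0000]] (det J = 44.2500).
Solving J·Δ = −F gives Δ = (-0.2599, -0.6681).
Then the next iterate is (x, y)₁ = (1.7401, 0.8319).
Re-evaluating at (1.7401, 0.8319): F = (-6.313758, 7.001153), so ‖F‖₂ = 9.4276.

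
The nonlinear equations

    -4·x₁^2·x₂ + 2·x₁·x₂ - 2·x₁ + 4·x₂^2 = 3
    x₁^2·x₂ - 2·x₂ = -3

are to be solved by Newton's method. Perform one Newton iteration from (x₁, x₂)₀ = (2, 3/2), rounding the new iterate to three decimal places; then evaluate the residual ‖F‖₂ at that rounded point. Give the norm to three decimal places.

7.263

At (2, 3/2): F = (-16.000, 6.000).
Jacobian J = [[-8·x₁·x₂ + 2·x₂ - 2, -4·x₁^2 + 2·x₁ + 8·x₂], [2·x₁·x₂, x₁^2 - 2]].
At the point, J = [[-23.000, 0.000], [6.000, 2.000]] (det J = -46.000).
Solving J·Δ = −F gives Δ = (-0.696, -0.913).
Then the next iterate is (x₁, x₂)₁ = (1.304, 0.587).
Re-evaluating at (1.304, 0.587): F = (-6.69140, 2.82414), so ‖F‖₂ = 7.263.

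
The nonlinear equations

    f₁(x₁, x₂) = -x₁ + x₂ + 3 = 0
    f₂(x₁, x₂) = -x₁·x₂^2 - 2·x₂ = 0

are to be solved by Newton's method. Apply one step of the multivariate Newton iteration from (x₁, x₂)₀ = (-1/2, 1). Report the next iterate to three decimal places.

At (-1/2, 1): F = (4.500, -1.500).
Jacobian J = [[-1, 1], [-x₂^2, -2·x₁·x₂ - 2]].
At the point, J = [[-1.000, 1.000], [-1.000, -1.000]] (det J = 2.000).
Solving J·Δ = −F gives Δ = (1.500, -3.000).
Then the next iterate is (x₁, x₂)₁ = (1.000, -2.000).

(1.000, -2.000)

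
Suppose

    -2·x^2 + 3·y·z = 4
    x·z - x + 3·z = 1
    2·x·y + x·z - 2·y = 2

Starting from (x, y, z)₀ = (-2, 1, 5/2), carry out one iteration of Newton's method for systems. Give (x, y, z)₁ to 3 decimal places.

At (-2, 1, 5/2): F = (-4.500, 3.500, -13.000).
Jacobian J = [[-4·x, 3·z, 3·y], [z - 1, 0, x + 3], [2·y + z, 2·x - 2, x]].
At the point, J = [[8.000, 7.500, 3.000], [1.500, 0.000, 1.000], [4.500, -6.000, -2.000]] (det J = 77.250).
Solving J·Δ = −F gives Δ = (1.748, 1.184, -6.121).
Then the next iterate is (x, y, z)₁ = (-0.252, 2.184, -3.621).

(-0.252, 2.184, -3.621)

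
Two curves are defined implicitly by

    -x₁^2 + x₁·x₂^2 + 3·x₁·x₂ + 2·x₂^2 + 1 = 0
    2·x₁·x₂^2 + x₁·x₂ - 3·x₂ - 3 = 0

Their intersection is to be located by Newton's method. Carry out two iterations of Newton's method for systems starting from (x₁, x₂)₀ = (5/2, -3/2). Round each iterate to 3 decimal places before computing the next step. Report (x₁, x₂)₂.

(0.947, -0.909)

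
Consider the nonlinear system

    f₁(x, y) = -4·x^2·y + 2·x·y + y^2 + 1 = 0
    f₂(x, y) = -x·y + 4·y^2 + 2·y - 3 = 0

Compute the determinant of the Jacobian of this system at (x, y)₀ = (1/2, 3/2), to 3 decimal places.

J = [[-8·x·y + 2·y, -4·x^2 + 2·x + 2·y], [-y, -x + 8·y + 2]].
At the point, J = [[-3.000, 3.000], [-1.500, 13.500]].
det J = -36.000.

-36.000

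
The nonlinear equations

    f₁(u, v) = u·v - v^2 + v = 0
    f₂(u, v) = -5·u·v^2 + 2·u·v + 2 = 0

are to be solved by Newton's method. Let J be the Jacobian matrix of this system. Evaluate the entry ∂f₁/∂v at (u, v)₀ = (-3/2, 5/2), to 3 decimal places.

∂f₁/∂v = u - 2·v + 1.
At (-3/2, 5/2) this is -5.500.

-5.500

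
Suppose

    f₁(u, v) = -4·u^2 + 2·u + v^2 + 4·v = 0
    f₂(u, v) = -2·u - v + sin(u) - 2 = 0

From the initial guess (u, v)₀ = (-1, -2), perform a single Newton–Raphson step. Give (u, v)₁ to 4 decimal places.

(0.0000, -2.3012)

At (-1, -2): F = (-10.0000, 1.158529).
Jacobian J = [[-8·u + 2, 2·v + 4], [cos(u) - 2, -1]].
At the point, J = [[10.0000, 0.0000], [-1.459698, -1.0000]] (det J = -10.0000).
Solving J·Δ = −F gives Δ = (1.0000, -0.3012).
Then the next iterate is (u, v)₁ = (0.0000, -2.3012).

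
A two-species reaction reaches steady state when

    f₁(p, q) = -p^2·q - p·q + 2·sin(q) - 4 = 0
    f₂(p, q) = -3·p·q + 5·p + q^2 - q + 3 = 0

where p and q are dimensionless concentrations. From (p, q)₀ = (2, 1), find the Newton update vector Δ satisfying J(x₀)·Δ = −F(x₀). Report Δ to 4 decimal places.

At (2, 1): F = (-8.317058, 7.0000).
Jacobian J = [[-2·p·q - q, -p^2 - p + 2·cos(q)], [-3·q + 5, -3·p + 2·q - 1]].
At the point, J = [[-5.0000, -4.919395], [2.0000, -5.0000]] (det J = 34.838791).
Solving J·Δ = −F gives Δ = (-2.1821, 0.5272).

(-2.1821, 0.5272)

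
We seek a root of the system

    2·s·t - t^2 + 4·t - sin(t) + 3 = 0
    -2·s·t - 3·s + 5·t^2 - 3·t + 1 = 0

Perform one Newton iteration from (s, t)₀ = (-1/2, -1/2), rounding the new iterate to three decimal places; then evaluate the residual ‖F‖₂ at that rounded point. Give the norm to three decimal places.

At (-1/2, -1/2): F = (1.72943, 4.750).
Jacobian J = [[2·t, 2·s - 2·t - cos(t) + 4], [-2·t - 3, -2·s + 10·t - 3]].
At the point, J = [[-1.000, 3.12242], [-2.000, -7.000]] (det J = 13.24483).
Solving J·Δ = −F gives Δ = (2.034, 0.097).
Then the next iterate is (s, t)₁ = (1.534, -0.403).
Re-evaluating at (1.534, -0.403): F = (0.38137, -0.34455), so ‖F‖₂ = 0.514.

0.514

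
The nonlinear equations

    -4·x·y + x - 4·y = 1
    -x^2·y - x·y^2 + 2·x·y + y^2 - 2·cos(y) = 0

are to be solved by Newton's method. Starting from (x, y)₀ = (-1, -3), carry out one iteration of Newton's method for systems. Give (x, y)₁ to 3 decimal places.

At (-1, -3): F = (-2.000, 28.97998).
Jacobian J = [[-4·y + 1, -4·x - 4], [-2·x·y - y^2 + 2·y, -x^2 - 2·x·y + 2·x + 2·y + 2·sin(y)]].
At the point, J = [[13.000, 0.000], [-21.000, -15.28224]] (det J = -198.66912).
Solving J·Δ = −F gives Δ = (0.154, 1.685).
Then the next iterate is (x, y)₁ = (-0.846, -1.315).

(-0.846, -1.315)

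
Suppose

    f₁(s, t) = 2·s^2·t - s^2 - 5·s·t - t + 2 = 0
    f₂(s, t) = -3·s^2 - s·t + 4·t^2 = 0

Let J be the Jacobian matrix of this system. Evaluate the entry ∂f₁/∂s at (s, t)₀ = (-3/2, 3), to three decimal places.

-30.000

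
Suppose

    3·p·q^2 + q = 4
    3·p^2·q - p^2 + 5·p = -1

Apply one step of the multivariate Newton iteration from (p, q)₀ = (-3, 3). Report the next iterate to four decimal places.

(-2.4452, 1.7355)

At (-3, 3): F = (-82.0000, 58.0000).
Jacobian J = [[3·q^2, 6·p·q + 1], [6·p·q - 2·p + 5, 3·p^2]].
At the point, J = [[27.0000, -53.0000], [-43.0000, 27.0000]] (det J = -1550.0000).
Solving J·Δ = −F gives Δ = (0.5548, -1.2645).
Then the next iterate is (p, q)₁ = (-2.4452, 1.7355).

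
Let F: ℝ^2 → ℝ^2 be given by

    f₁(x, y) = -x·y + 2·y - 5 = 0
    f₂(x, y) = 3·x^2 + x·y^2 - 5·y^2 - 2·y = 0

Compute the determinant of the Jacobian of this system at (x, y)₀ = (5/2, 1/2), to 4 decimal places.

J = [[-y, -x + 2], [6·x + y^2, 2·x·y - 10·y - 2]].
At the point, J = [[-0.5000, -0.5000], [15.2500, -4.5000]].
det J = 9.8750.

9.8750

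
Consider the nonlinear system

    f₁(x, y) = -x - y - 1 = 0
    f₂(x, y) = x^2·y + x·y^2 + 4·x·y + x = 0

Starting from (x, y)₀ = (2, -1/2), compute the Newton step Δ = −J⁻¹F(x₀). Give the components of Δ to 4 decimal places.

(-2.2353, -0.2647)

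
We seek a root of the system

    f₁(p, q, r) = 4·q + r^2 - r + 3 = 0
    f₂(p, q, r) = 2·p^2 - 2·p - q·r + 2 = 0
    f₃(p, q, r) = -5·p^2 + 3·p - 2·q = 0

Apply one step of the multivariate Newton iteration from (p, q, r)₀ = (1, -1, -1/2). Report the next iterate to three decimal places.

(1.204, -1.713, -2.051)

At (1, -1, -1/2): F = (-0.250, 1.500, 0.000).
Jacobian J = [[0, 4, 2·r - 1], [4·p - 2, -r, -q], [-10·p + 3, -2, 0]].
At the point, J = [[0.000, 4.000, -2.000], [2.000, 0.500, 1.000], [-7.000, -2.000, 0.000]] (det J = -27.000).
Solving J·Δ = −F gives Δ = (0.204, -0.713, -1.551).
Then the next iterate is (p, q, r)₁ = (1.204, -1.713, -2.051).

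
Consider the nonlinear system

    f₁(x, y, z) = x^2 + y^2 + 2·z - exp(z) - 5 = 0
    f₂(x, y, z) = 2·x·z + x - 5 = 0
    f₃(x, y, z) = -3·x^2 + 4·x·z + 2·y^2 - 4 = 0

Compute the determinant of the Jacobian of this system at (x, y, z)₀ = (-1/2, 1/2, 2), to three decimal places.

-56.891

J = [[2·x, 2·y, -exp(z) + 2], [2·z + 1, 0, 2·x], [-6·x + 4·z, 4·y, 4·x]].
At the point, J = [[-1.000, 1.000, -5.38906], [5.000, 0.000, -1.000], [11.000, 2.000, -2.000]].
det J = -56.891.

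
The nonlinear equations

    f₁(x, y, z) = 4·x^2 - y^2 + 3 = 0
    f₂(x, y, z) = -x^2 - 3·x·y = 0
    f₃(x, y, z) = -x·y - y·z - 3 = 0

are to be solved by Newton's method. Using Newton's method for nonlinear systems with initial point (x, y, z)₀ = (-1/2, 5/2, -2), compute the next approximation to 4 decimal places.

(-0.1331, 1.7565, -1.8104)

At (-1/2, 5/2, -2): F = (-2.2500, 3.5000, 3.2500).
Jacobian J = [[8·x, -2·y, 0], [-2·x - 3·y, -3·x, 0], [-y, -x - z, -y]].
At the point, J = [[-4.0000, -5.0000, 0.0000], [-6.5000, 1.5000, 0.0000], [-2.5000, 2.5000, -2.5000]] (det J = 96.2500).
Solving J·Δ = −F gives Δ = (0.3669, -0.7435, 0.1896).
Then the next iterate is (x, y, z)₁ = (-0.1331, 1.7565, -1.8104).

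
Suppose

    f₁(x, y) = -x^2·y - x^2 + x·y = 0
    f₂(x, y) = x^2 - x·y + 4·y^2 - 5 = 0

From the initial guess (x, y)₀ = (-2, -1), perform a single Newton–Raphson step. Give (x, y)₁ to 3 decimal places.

At (-2, -1): F = (2.000, 1.000).
Jacobian J = [[-2·x·y - 2·x + y, -x^2 + x], [2·x - y, -x + 8·y]].
At the point, J = [[-1.000, -6.000], [-3.000, -6.000]] (det J = -12.000).
Solving J·Δ = −F gives Δ = (-0.500, 0.417).
Then the next iterate is (x, y)₁ = (-2.500, -0.583).

(-2.500, -0.583)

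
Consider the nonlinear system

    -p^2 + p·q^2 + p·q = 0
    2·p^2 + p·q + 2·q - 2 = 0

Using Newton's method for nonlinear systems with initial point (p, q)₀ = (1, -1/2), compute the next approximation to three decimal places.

At (1, -1/2): F = (-1.250, -1.500).
Jacobian J = [[-2·p + q^2 + q, 2·p·q + p], [4·p + q, p + 2]].
At the point, J = [[-2.250, 0.000], [3.500, 3.000]] (det J = -6.750).
Solving J·Δ = −F gives Δ = (-0.556, 1.148).
Then the next iterate is (p, q)₁ = (0.444, 0.648).

(0.444, 0.648)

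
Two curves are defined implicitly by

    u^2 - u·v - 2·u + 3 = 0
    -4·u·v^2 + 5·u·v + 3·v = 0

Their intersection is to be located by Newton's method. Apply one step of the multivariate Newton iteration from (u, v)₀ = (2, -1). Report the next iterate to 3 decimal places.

(0.507, -0.739)

At (2, -1): F = (5.000, -21.000).
Jacobian J = [[2·u - v - 2, -u], [-4·v^2 + 5·v, -8·u·v + 5·u + 3]].
At the point, J = [[3.000, -2.000], [-9.000, 29.000]] (det J = 69.000).
Solving J·Δ = −F gives Δ = (-1.493, 0.261).
Then the next iterate is (u, v)₁ = (0.507, -0.739).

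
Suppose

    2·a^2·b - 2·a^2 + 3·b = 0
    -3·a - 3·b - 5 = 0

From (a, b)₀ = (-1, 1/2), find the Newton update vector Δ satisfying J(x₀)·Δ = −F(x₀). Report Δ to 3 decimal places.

(-1.778, 0.611)

At (-1, 1/2): F = (0.500, -3.500).
Jacobian J = [[4·a·b - 4·a, 2·a^2 + 3], [-3, -3]].
At the point, J = [[2.000, 5.000], [-3.000, -3.000]] (det J = 9.000).
Solving J·Δ = −F gives Δ = (-1.778, 0.611).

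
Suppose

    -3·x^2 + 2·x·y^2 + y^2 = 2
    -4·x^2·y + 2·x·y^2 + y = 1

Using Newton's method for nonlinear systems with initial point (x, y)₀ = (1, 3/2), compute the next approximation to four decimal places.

At (1, 3/2): F = (1.7500, -1.0000).
Jacobian J = [[-6·x + 2·y^2, 4·x·y + 2·y], [-8·x·y + 2·y^2, -4·x^2 + 4·x·y + 1]].
At the point, J = [[-1.5000, 9.0000], [-7.5000, 3.0000]] (det J = 63.0000).
Solving J·Δ = −F gives Δ = (-0.2262, -0.2321).
Then the next iterate is (x, y)₁ = (0.7738, 1.2679).

(0.7738, 1.2679)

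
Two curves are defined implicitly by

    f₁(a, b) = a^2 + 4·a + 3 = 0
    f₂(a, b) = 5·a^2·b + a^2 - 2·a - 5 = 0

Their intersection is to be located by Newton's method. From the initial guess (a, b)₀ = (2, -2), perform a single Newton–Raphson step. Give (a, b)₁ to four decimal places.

(0.1250, -3.3125)

At (2, -2): F = (15.0000, -45.0000).
Jacobian J = [[2·a + 4, 0], [10·a·b + 2·a - 2, 5·a^2]].
At the point, J = [[8.0000, 0.0000], [-38.0000, 20.0000]] (det J = 160.0000).
Solving J·Δ = −F gives Δ = (-1.8750, -1.3125).
Then the next iterate is (a, b)₁ = (0.1250, -3.3125).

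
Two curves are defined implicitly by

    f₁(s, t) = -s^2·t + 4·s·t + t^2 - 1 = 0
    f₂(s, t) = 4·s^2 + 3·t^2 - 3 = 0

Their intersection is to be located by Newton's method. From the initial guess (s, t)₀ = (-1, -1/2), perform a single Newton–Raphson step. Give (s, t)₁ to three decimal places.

(-0.865, -0.276)

At (-1, -1/2): F = (1.750, 1.750).
Jacobian J = [[-2·s·t + 4·t, -s^2 + 4·s + 2·t], [8·s, 6·t]].
At the point, J = [[-3.000, -6.000], [-8.000, -3.000]] (det J = -39.000).
Solving J·Δ = −F gives Δ = (0.135, 0.224).
Then the next iterate is (s, t)₁ = (-0.865, -0.276).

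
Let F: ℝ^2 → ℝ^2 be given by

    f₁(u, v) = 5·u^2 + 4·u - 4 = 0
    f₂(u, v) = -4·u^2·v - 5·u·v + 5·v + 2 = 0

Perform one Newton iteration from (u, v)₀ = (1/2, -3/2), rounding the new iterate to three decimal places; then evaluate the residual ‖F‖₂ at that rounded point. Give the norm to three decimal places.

At (1/2, -3/2): F = (-0.750, -0.250).
Jacobian J = [[10·u + 4, 0], [-8·u·v - 5·v, -4·u^2 - 5·u + 5]].
At the point, J = [[9.000, 0.000], [13.500, 1.500]] (det J = 13.500).
Solving J·Δ = −F gives Δ = (0.083, -0.583).
Then the next iterate is (u, v)₁ = (0.583, -2.083).
Re-evaluating at (0.583, -2.083): F = (0.03144, 0.48890), so ‖F‖₂ = 0.490.

0.490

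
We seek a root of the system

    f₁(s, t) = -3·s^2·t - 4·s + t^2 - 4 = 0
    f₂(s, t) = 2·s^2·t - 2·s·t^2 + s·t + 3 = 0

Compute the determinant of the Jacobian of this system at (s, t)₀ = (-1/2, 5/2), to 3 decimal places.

81.250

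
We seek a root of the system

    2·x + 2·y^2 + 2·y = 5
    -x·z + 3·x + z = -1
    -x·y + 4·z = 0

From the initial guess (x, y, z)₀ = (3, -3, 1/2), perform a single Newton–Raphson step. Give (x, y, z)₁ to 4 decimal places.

(-0.3919, -2.3784, 0.7601)

At (3, -3, 1/2): F = (13.0000, 9.0000, 11.0000).
Jacobian J = [[2, 4·y + 2, 0], [-z + 3, 0, -x + 1], [-y, -x, 4]].
At the point, J = [[2.0000, -10.0000, 0.0000], [2.5000, 0.0000, -2.0000], [3.0000, -3.0000, 4.0000]] (det J = 148.0000).
Solving J·Δ = −F gives Δ = (-3.3919, 0.6216, 0.2601).
Then the next iterate is (x, y, z)₁ = (-0.3919, -2.3784, 0.7601).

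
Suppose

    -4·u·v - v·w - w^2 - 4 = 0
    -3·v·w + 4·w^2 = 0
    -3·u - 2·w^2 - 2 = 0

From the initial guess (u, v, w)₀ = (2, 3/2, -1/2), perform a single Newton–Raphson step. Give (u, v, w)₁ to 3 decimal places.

(-0.582, 1.473, -0.122)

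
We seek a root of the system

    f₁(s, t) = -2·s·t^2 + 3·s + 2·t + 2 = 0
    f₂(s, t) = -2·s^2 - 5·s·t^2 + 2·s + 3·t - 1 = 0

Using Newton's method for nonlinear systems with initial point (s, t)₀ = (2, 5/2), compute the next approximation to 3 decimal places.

(-0.304, 3.049)

At (2, 5/2): F = (-12.000, -60.000).
Jacobian J = [[-2·t^2 + 3, -4·s·t + 2], [-4·s - 5·t^2 + 2, -10·s·t + 3]].
At the point, J = [[-9.500, -18.000], [-37.250, -47.000]] (det J = -224.000).
Solving J·Δ = −F gives Δ = (-2.304, 0.549).
Then the next iterate is (s, t)₁ = (-0.304, 3.049).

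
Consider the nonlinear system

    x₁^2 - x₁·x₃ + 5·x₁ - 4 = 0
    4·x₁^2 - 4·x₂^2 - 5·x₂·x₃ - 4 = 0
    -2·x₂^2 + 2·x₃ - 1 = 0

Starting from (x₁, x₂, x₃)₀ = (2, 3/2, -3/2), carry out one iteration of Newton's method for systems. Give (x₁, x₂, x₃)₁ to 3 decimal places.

(0.788, 0.129, -1.363)

At (2, 3/2, -3/2): F = (13.000, 14.250, -8.500).
Jacobian J = [[2·x₁ - x₃ + 5, 0, -x₁], [8·x₁, -8·x₂ - 5·x₃, -5·x₂], [0, -4·x₂, 2]].
At the point, J = [[10.500, 0.000, -2.000], [16.000, -4.500, -7.500], [0.000, -6.000, 2.000]] (det J = -375.000).
Solving J·Δ = −F gives Δ = (-1.212, -1.371, 0.137).
Then the next iterate is (x₁, x₂, x₃)₁ = (0.788, 0.129, -1.363).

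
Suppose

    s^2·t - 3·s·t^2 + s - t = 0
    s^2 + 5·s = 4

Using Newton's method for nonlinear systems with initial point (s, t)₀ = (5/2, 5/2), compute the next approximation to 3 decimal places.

(1.025, 1.771)

At (5/2, 5/2): F = (-31.250, 14.750).
Jacobian J = [[2·s·t - 3·t^2 + 1, s^2 - 6·s·t - 1], [2·s + 5, 0]].
At the point, J = [[-5.250, -32.250], [10.000, 0.000]] (det J = 322.500).
Solving J·Δ = −F gives Δ = (-1.475, -0.729).
Then the next iterate is (s, t)₁ = (1.025, 1.771).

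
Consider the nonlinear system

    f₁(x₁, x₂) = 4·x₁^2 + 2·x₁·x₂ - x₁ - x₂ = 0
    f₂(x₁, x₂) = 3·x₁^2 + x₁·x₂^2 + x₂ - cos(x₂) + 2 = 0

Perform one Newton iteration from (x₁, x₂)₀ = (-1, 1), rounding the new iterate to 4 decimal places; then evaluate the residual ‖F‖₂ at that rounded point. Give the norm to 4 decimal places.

0.8967

At (-1, 1): F = (2.0000, 4.459698).
Jacobian J = [[8·x₁ + 2·x₂ - 1, 2·x₁ - 1], [6·x₁ + x₂^2, 2·x₁·x₂ + sin(x₂) + 1]].
At the point, J = [[-7.0000, -3.0000], [-5.0000, -0.158529]] (det J = -13.890297).
Solving J·Δ = −F gives Δ = (0.9404, -1.5275).
Then the next iterate is (x₁, x₂)₁ = (-0.0596, -0.5275).
Re-evaluating at (-0.0596, -0.5275): F = (0.664187, 0.602504), so ‖F‖₂ = 0.8967.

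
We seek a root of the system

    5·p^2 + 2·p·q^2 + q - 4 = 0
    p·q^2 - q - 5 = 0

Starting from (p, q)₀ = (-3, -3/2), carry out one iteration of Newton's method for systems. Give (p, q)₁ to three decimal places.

At (-3, -3/2): F = (26.000, -10.250).
Jacobian J = [[10·p + 2·q^2, 4·p·q + 1], [q^2, 2·p·q - 1]].
At the point, J = [[-25.500, 19.000], [2.250, 8.000]] (det J = -246.750).
Solving J·Δ = −F gives Δ = (1.632, 0.822).
Then the next iterate is (p, q)₁ = (-1.368, -0.678).

(-1.368, -0.678)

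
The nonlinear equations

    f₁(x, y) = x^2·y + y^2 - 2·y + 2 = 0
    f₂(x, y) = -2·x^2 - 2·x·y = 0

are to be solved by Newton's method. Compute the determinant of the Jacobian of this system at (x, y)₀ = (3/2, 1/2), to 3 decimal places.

J = [[2·x·y, x^2 + 2·y - 2], [-4·x - 2·y, -2·x]].
At the point, J = [[1.500, 1.250], [-7.000, -3.000]].
det J = 4.250.

4.250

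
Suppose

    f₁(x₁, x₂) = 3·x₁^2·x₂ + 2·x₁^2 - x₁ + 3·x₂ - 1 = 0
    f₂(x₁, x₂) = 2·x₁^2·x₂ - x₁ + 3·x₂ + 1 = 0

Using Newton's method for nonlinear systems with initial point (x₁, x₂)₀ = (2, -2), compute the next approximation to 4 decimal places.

(0.9706, -1.5000)

At (2, -2): F = (-25.0000, -23.0000).
Jacobian J = [[6·x₁·x₂ + 4·x₁ - 1, 3·x₁^2 + 3], [4·x₁·x₂ - 1, 2·x₁^2 + 3]].
At the point, J = [[-17.0000, 15.0000], [-17.0000, 11.0000]] (det J = 68.0000).
Solving J·Δ = −F gives Δ = (-1.0294, 0.5000).
Then the next iterate is (x₁, x₂)₁ = (0.9706, -1.5000).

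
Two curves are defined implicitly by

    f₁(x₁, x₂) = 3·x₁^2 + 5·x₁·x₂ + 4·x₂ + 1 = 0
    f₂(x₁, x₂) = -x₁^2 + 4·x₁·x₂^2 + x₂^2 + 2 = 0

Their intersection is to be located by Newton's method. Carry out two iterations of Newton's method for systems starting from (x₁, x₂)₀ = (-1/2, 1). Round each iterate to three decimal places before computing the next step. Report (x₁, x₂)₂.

At (-1/2, 1): F = (3.250, 0.750).
Jacobian J = [[6·x₁ + 5·x₂, 5·x₁ + 4], [-2·x₁ + 4·x₂^2, 8·x₁·x₂ + 2·x₂]].
At the point, J = [[2.000, 1.500], [5.000, -2.000]] (det J = -11.500).
Solving J·Δ = −F gives Δ = (-0.663, -1.283).
Then the next iterate is (x₁, x₂)₁ = (-1.163, -0.283).
Round to (-1.163, -0.283) and repeat: F = (5.57135, 0.35495), J = [[-8.393, -1.815], [2.64636, 2.06703]].
Δ = (0.969, -1.413), so (x₁, x₂)₂ = (-0.194, -1.696).

(-0.194, -1.696)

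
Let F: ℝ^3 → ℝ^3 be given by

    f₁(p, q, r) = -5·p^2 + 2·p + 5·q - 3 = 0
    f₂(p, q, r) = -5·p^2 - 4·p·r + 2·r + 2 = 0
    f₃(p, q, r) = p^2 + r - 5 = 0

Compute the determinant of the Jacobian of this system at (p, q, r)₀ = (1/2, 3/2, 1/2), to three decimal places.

35.000

J = [[-10·p + 2, 5, 0], [-10·p - 4·r, 0, -4·p + 2], [2·p, 0, 1]].
At the point, J = [[-3.000, 5.000, 0.000], [-7.000, 0.000, 0.000], [1.000, 0.000, 1.000]].
det J = 35.000.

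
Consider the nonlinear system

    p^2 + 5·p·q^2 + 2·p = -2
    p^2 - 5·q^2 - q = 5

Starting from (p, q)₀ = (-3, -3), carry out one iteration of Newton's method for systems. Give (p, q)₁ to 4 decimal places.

(-2.7976, -1.6478)

At (-3, -3): F = (-130.0000, -38.0000).
Jacobian J = [[2·p + 5·q^2 + 2, 10·p·q], [2·p, -10·q - 1]].
At the point, J = [[41.0000, 90.0000], [-6.0000, 29.0000]] (det J = 1729.0000).
Solving J·Δ = −F gives Δ = (0.2024, 1.3522).
Then the next iterate is (p, q)₁ = (-2.7976, -1.6478).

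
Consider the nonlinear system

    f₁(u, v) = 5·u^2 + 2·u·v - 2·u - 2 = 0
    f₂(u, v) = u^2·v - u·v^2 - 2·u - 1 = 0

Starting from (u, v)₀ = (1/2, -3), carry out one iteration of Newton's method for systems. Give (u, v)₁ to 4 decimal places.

At (1/2, -3): F = (-4.7500, -7.2500).
Jacobian J = [[10·u + 2·v - 2, 2·u], [2·u·v - v^2 - 2, u^2 - 2·u·v]].
At the point, J = [[-3.0000, 1.0000], [-14.0000, 3.2500]] (det J = 4.2500).
Solving J·Δ = −F gives Δ = (1.9265, 10.5294).
Then the next iterate is (u, v)₁ = (2.4265, 7.5294).

(2.4265, 7.5294)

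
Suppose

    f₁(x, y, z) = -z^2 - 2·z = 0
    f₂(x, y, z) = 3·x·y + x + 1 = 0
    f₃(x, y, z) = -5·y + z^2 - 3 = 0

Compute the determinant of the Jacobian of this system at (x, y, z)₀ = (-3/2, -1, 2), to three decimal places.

-60.000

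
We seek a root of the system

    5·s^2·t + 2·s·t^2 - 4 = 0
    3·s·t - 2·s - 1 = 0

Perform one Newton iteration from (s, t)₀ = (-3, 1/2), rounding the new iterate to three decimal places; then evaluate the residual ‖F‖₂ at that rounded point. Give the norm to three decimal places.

At (-3, 1/2): F = (17.000, 0.500).
Jacobian J = [[10·s·t + 2·t^2, 5·s^2 + 4·s·t], [3·t - 2, 3·s]].
At the point, J = [[-14.500, 39.000], [-0.500, -9.000]] (det J = 150.000).
Solving J·Δ = −F gives Δ = (1.150, -0.008).
Then the next iterate is (s, t)₁ = (-1.850, 0.492).
Re-evaluating at (-1.850, 0.492): F = (3.52371, -0.03060), so ‖F‖₂ = 3.524.

3.524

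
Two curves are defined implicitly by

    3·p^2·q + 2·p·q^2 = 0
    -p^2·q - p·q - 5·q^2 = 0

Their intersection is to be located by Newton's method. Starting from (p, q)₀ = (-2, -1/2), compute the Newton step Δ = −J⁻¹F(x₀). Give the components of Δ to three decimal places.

(0.391, 0.279)

At (-2, -1/2): F = (-7.000, -0.250).
Jacobian J = [[6·p·q + 2·q^2, 3·p^2 + 4·p·q], [-2·p·q - q, -p^2 - p - 10·q]].
At the point, J = [[6.500, 16.000], [-1.500, 3.000]] (det J = 43.500).
Solving J·Δ = −F gives Δ = (0.391, 0.279).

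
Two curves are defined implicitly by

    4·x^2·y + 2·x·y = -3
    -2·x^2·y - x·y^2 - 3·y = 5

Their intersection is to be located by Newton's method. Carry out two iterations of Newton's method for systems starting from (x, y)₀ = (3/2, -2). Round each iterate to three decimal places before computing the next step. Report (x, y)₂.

At (3/2, -2): F = (-21.000, 4.000).
Jacobian J = [[8·x·y + 2·y, 4·x^2 + 2·x], [-4·x·y - y^2, -2·x^2 - 2·x·y - 3]].
At the point, J = [[-28.000, 12.000], [8.000, -1.500]] (det J = -54.000).
Solving J·Δ = −F gives Δ = (-0.306, 1.037).
Then the next iterate is (x, y)₁ = (1.194, -0.963).
Round to (1.194, -0.963) and repeat: F = (-4.79119, -0.47250), J = [[-11.12458, 8.09054], [3.67192, -3.55163]].
Δ = (-2.126, -2.331), so (x, y)₂ = (-0.932, -3.294).

(-0.932, -3.294)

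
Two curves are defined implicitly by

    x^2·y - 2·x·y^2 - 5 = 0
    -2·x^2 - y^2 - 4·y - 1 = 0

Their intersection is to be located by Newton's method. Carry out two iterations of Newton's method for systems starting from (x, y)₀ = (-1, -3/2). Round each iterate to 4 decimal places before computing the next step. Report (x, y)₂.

(-1.2156, -1.7716)

At (-1, -3/2): F = (-2.0000, 0.7500).
Jacobian J = [[2·x·y - 2·y^2, x^2 - 4·x·y], [-4·x, -2·y - 4]].
At the point, J = [[-1.5000, -5.0000], [4.0000, -1.0000]] (det J = 21.5000).
Solving J·Δ = −F gives Δ = (-0.2674, -0.3198).
Then the next iterate is (x, y)₁ = (-1.2674, -1.8198).
Round to (-1.2674, -1.8198) and repeat: F = (0.471277, -0.245078), J = [[-2.010515, -7.619355], [5.0696, -0.3604]].
Δ = (0.0518, 0.0482), so (x, y)₂ = (-1.2156, -1.7716).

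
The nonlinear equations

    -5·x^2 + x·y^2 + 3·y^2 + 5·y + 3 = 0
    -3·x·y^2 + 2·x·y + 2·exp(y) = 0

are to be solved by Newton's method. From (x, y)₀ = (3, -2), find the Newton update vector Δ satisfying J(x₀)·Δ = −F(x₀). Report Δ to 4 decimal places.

(-1.4899, 0.5652)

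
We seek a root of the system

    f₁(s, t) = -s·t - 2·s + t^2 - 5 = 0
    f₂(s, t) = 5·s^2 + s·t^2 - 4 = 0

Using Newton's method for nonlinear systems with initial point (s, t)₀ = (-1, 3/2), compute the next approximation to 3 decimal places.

(-1.066, 1.255)

At (-1, 3/2): F = (0.750, -1.250).
Jacobian J = [[-t - 2, -s + 2·t], [10·s + t^2, 2·s·t]].
At the point, J = [[-3.500, 4.000], [-7.750, -3.000]] (det J = 41.500).
Solving J·Δ = −F gives Δ = (-0.066, -0.245).
Then the next iterate is (s, t)₁ = (-1.066, 1.255).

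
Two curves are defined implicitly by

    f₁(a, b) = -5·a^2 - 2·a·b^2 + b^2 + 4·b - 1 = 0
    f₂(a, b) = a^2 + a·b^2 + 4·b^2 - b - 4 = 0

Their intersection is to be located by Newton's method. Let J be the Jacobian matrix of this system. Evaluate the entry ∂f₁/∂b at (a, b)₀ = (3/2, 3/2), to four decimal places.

-2.0000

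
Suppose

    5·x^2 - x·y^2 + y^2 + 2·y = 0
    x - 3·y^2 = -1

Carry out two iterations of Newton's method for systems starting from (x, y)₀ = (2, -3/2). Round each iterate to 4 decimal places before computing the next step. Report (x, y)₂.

At (2, -3/2): F = (14.7500, -3.7500).
Jacobian J = [[10·x - y^2, -2·x·y + 2·y + 2], [1, -6·y]].
At the point, J = [[17.7500, 5.0000], [1.0000, 9.0000]] (det J = 154.7500).
Solving J·Δ = −F gives Δ = (-0.9790, 0.5254).
Then the next iterate is (x, y)₁ = (1.0210, -0.9746).
Round to (1.0210, -0.9746) and repeat: F = (3.243058, -0.828535), J = [[9.260155, 2.040933], [1.0000, 5.8476]].
Δ = (-0.3964, 0.2095), so (x, y)₂ = (0.6246, -0.7651).

(0.6246, -0.7651)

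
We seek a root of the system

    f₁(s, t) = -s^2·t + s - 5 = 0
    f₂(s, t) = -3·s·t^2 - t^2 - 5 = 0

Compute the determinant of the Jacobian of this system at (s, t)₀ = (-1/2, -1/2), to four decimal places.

J = [[-2·s·t + 1, -s^2], [-3·t^2, -6·s·t - 2·t]].
At the point, J = [[0.5000, -0.2500], [-0.7500, -0.5000]].
det J = -0.4375.

-0.4375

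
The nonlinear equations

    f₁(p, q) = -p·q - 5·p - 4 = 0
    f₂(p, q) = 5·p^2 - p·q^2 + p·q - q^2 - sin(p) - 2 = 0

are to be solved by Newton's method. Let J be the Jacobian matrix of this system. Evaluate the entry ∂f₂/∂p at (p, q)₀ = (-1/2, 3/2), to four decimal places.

∂f₂/∂p = 10·p - q^2 + q - cos(p).
At (-1/2, 3/2) this is -6.6276.

-6.6276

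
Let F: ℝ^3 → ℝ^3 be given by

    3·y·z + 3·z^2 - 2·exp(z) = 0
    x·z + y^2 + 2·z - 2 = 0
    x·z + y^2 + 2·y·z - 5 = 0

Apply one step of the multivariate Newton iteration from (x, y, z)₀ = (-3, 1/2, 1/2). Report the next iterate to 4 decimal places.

(-5.5000, 2.7225, -0.7775)

At (-3, 1/2, 1/2): F = (-1.797443, -2.2500, -5.7500).
Jacobian J = [[0, 3·z, 3·y + 6·z - 2·exp(z)], [z, 2·y, x + 2], [z, 2·y + 2·z, x + 2·y]].
At the point, J = [[0.0000, 1.5000, 1.202557], [0.5000, 1.0000, -1.0000], [0.5000, 2.0000, -2.0000]] (det J = 1.351279).
Solving J·Δ = −F gives Δ = (-2.5000, 2.2225, -1.2775).
Then the next iterate is (x, y, z)₁ = (-5.5000, 2.7225, -0.7775).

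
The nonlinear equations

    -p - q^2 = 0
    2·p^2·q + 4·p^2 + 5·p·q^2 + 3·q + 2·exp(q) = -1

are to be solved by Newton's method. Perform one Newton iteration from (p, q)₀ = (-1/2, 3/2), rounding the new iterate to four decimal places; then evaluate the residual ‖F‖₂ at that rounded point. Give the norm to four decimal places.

At (-1/2, 3/2): F = (-1.7500, 10.588378).
Jacobian J = [[-1, -2·q], [4·p·q + 8·p + 5·q^2, 2·p^2 + 10·p·q + 2·exp(q) + 3]].
At the point, J = [[-1.0000, -3.0000], [4.2500, 4.963378]] (det J = 7.786622).
Solving J·Δ = −F gives Δ = (-2.9640, 0.4047).
Then the next iterate is (p, q)₁ = (-3.4640, 1.9047).
Re-evaluating at (-3.4640, 1.9047): F = (-0.163882, 51.021269), so ‖F‖₂ = 51.0215.

51.0215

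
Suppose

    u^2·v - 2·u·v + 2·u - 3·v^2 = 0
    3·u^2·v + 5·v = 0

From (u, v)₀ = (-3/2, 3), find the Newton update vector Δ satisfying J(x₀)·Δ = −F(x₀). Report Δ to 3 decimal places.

At (-3/2, 3): F = (-14.250, 35.250).
Jacobian J = [[2·u·v - 2·v + 2, u^2 - 2·u - 6·v], [6·u·v, 3·u^2 + 5]].
At the point, J = [[-13.000, -12.750], [-27.000, 11.750]] (det J = -497.000).
Solving J·Δ = −F gives Δ = (0.567, -1.696).

(0.567, -1.696)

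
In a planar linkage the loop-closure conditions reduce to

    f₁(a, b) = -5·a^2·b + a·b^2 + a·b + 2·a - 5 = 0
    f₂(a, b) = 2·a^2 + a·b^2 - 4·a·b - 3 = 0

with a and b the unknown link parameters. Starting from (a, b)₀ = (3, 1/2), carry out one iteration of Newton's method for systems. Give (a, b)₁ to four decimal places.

(1.9147, 0.3473)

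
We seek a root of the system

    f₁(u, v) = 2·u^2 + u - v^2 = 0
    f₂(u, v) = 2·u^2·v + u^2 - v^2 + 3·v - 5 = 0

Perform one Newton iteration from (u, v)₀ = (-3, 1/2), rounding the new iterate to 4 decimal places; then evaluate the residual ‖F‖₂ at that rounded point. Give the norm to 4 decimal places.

At (-3, 1/2): F = (14.7500, 14.2500).
Jacobian J = [[4·u + 1, -2·v], [4·u·v + 2·u, 2·u^2 - 2·v + 3]].
At the point, J = [[-11.0000, -1.0000], [-12.0000, 20.0000]] (det J = -232.0000).
Solving J·Δ = −F gives Δ = (1.3330, 0.0873).
Then the next iterate is (u, v)₁ = (-1.6670, 0.5873).
Re-evaluating at (-1.6670, 0.5873): F = (3.545857, 2.459951), so ‖F‖₂ = 4.3156.

4.3156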